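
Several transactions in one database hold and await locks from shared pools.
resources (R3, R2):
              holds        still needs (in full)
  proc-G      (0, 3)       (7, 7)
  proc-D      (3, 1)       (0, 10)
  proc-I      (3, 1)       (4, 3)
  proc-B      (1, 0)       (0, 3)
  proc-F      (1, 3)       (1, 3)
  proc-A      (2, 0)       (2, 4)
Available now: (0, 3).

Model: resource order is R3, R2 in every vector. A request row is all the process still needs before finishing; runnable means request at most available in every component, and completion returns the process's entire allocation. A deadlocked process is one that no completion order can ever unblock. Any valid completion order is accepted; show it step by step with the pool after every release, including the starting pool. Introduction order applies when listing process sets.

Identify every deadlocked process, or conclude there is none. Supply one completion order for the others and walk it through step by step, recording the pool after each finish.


The deadlocked set is empty.
Key observation: there is always a runnable process — proc-B first — so the state unwinds completely.
One completion order for the rest: proc-B, proc-F, proc-A, proc-I, proc-G, proc-D. Walking it through:
  pool = (0, 3)
  run proc-B (needs (0, 3), free (0, 3)); after release of (1, 0) the pool is (1, 3)
  run proc-F (needs (1, 3), free (1, 3)); after release of (1, 3) the pool is (2, 6)
  run proc-A (needs (2, 4), free (2, 6)); after release of (2, 0) the pool is (4, 6)
  run proc-I (needs (4, 3), free (4, 6)); after release of (3, 1) the pool is (7, 7)
  run proc-G (needs (7, 7), free (7, 7)); after release of (0, 3) the pool is (7, 10)
  run proc-D (needs (0, 10), free (7, 10)); after release of (3, 1) the pool is (10, 11)


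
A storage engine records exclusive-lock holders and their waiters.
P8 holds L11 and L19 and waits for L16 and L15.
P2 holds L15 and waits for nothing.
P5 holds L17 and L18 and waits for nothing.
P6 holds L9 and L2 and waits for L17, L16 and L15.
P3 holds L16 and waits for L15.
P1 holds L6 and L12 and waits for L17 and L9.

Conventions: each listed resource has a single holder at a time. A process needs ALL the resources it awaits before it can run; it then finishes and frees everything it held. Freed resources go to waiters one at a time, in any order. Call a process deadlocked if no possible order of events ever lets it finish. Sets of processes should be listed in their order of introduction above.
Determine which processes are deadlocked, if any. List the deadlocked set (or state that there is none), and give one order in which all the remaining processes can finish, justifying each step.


The deadlocked set is empty.
Key observation: there is no circular wait here — follow any chain and it reaches a process that is free to run now.
The rest can finish in the order P2, P5, P3, P6, P8, P1.
Verifying each step:
  P2: no waits; runs immediately, freeing L15
  P5: no waits; runs immediately, freeing L17 and L18
  P3: everything it awaited (L15) is free; runs, freeing L16
  P6: everything it awaited (L17, L16 and L15) is free; runs, freeing L9 and L2
  P8: everything it awaited (L16 and L15) is free; runs, freeing L11 and L19
  P1: everything it awaited (L17 and L9) is free; runs, freeing L6 and L12


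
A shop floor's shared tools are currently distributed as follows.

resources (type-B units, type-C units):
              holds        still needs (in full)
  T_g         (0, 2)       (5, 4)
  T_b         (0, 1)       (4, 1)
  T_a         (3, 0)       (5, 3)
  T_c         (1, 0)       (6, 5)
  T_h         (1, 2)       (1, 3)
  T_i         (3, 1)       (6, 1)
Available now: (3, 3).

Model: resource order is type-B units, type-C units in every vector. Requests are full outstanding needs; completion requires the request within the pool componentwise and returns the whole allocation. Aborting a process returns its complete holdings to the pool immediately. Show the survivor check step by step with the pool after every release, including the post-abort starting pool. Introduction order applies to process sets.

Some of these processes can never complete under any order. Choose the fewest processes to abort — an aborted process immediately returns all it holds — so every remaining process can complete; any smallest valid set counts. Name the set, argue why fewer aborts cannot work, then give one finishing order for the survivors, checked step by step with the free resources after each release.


Minimum abort set: T_i.
Key observation: no ordering could ever have run T_g before the abort of T_i; with (3, 1) back in the pool it fits at step 1.
No smaller set exists: with zero aborts the deadlock remains.
The survivors complete as T_g, T_c, T_a, T_b, T_h. Verifying each step (starting from the post-abort pool):
  pool = (6, 4)
  run T_g (needs (5, 4), free (6, 4)); after release of (0, 2) the pool is (6, 6)
  run T_c (needs (6, 5), free (6, 6)); after release of (1, 0) the pool is (7, 6)
  run T_a (needs (5, 3), free (7, 6)); after release of (3, 0) the pool is (10, 6)
  run T_b (needs (4, 1), free (10, 6)); after release of (0, 1) the pool is (10, 7)
  run T_h (needs (1, 3), free (10, 7)); after release of (1, 2) the pool is (11, 9)


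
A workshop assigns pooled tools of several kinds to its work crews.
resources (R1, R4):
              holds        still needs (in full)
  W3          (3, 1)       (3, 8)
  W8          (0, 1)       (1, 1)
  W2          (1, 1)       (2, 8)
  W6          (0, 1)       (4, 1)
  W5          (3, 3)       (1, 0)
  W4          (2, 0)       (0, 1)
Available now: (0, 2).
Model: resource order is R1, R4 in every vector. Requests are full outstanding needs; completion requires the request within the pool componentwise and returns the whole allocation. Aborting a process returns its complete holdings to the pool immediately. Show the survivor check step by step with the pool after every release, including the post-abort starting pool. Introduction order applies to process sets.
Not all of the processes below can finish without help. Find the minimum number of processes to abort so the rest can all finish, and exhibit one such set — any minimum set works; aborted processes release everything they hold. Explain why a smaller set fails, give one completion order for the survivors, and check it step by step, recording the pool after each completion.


Minimum abort set: W3.
Key observation: aborting W3 returns (3, 1), and W2 — hopeless before — runs at step 5 with the returned capacity in the pool.
No smaller set exists: with zero aborts the deadlock remains.
One survivor order: W4, W6, W8, W5, W2. Verifying each step (post-abort pool first):
  pool = (3, 3)
  W4 needs (0, 1) <= (3, 3) -> finishes; pool += (2, 0) = (5, 3)
  W6 needs (4, 1) <= (5, 3) -> finishes; pool += (0, 1) = (5, 4)
  W8 needs (1, 1) <= (5, 4) -> finishes; pool += (0, 1) = (5, 5)
  W5 needs (1, 0) <= (5, 5) -> finishes; pool += (3, 3) = (8, 8)
  W2 needs (2, 8) <= (8, 8) -> finishes; pool += (1, 1) = (9, 9)


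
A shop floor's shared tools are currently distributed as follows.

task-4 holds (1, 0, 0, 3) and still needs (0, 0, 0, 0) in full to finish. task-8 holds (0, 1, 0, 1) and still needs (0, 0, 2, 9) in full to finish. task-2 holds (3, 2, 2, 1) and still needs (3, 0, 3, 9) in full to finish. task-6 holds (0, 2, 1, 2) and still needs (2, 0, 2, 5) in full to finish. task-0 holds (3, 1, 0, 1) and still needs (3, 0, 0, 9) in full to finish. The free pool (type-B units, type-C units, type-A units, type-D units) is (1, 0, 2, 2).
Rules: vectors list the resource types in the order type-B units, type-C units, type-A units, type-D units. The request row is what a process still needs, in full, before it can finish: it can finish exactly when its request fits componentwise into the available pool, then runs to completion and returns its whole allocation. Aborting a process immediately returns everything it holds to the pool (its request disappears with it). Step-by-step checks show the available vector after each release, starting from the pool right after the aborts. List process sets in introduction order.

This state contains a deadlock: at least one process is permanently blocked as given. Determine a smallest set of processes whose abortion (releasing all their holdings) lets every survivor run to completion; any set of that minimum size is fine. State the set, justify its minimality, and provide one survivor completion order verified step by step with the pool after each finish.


The answer: abort task-2 and task-0.
Key observation: the deadlocked task-8 becomes finishable only because task-2 and task-0 released (6, 3, 2, 2); it completes at step 3 below.
Why nothing smaller works — every single abort fails: task-4 alone leaves task-8 blocked (short on type-D units); task-8 alone leaves task-2 blocked (short on type-B units and type-D units); task-2 alone leaves task-8 blocked (short on type-D units); task-6 alone leaves task-8 blocked (short on type-D units); task-0 alone leaves task-8 blocked (short on type-D units).
The survivors complete as task-4, task-6, task-8. Walking it through (starting from the post-abort pool):
  pool = (7, 3, 4, 4)
  run task-4 (needs (0, 0, 0, 0), free (7, 3, 4, 4)); after release of (1, 0, 0, 3) the pool is (8, 3, 4, 7)
  run task-6 (needs (2, 0, 2, 5), free (8, 3, 4, 7)); after release of (0, 2, 1, 2) the pool is (8, 5, 5, 9)
  run task-8 (needs (0, 0, 2, 9), free (8, 5, 5, 9)); after release of (0, 1, 0, 1) the pool is (8, 6, 5, 10)


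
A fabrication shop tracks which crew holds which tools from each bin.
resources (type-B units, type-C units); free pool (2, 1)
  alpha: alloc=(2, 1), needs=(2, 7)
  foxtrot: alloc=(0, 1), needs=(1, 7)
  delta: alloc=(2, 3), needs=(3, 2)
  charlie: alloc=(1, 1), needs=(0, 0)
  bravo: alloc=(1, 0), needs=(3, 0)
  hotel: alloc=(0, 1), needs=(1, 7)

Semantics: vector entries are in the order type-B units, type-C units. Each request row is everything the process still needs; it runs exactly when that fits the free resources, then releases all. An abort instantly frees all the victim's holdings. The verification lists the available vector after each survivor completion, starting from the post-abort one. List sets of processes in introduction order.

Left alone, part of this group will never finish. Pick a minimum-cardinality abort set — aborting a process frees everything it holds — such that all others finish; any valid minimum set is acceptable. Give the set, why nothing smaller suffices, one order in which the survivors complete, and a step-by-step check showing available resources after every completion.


Minimum abort set: foxtrot and hotel.
Key observation: the returned (0, 2) from foxtrot and hotel is what brings alpha — unrunnable before, under any order — into play at step 4.
Minimality, checking each single-abort alternative: alpha alone leaves foxtrot blocked (short on type-C units); foxtrot alone leaves alpha blocked (short on type-C units); delta alone leaves alpha blocked (short on type-C units); charlie alone leaves alpha blocked (short on type-C units); bravo alone leaves alpha blocked (short on type-C units); hotel alone leaves alpha blocked (short on type-C units).
Survivors finish in the order: charlie, bravo, delta, alpha. Walking it through (pool after the aborts first):
  pool = (2, 3)
  charlie: need (0, 0) fits (2, 3); releases (1, 1), pool now (3, 4)
  bravo: need (3, 0) fits (3, 4); releases (1, 0), pool now (4, 4)
  delta: need (3, 2) fits (4, 4); releases (2, 3), pool now (6, 7)
  alpha: need (2, 7) fits (6, 7); releases (2, 1), pool now (8, 8)


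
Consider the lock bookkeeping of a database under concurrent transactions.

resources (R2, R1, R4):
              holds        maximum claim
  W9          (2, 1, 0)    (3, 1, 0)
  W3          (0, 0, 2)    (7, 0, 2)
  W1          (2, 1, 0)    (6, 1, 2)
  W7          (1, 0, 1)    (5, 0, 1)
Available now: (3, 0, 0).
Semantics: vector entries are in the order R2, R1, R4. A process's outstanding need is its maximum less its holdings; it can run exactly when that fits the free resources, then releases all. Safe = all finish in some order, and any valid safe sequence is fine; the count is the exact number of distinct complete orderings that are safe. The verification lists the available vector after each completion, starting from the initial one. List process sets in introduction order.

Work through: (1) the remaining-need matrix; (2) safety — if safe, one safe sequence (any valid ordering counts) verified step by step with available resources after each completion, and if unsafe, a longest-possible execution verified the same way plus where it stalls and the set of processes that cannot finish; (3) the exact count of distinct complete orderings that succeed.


(1) Remaining need (order R2, R1, R4):
  W9: (1, 0, 0)
  W3: (7, 0, 0)
  W1: (4, 0, 2)
  W7: (4, 0, 0)
(2) UNSAFE.
Key observation: after W9, W7 the pool peaks at (6, 1, 1), and each blocked process is short somewhere: W3 on R2; W1 on R4.
Going as far as possible: W9, W7; after that, nothing fits. Walking it through:
  pool = (3, 0, 0)
  W9 needs (1, 0, 0) <= (3, 0, 0) -> finishes; pool += (2, 1, 0) = (5, 1, 0)
  W7 needs (4, 0, 0) <= (5, 1, 0) -> finishes; pool += (1, 0, 1) = (6, 1, 1)
  blocked: W3 wants (7, 0, 0), pool (6, 1, 1) — not enough R2
  blocked: W1 wants (4, 0, 2), pool (6, 1, 1) — not enough R4
Never able to finish: W3 and W1.
(3) Exactly 0 of the possible complete orderings are safe sequences.


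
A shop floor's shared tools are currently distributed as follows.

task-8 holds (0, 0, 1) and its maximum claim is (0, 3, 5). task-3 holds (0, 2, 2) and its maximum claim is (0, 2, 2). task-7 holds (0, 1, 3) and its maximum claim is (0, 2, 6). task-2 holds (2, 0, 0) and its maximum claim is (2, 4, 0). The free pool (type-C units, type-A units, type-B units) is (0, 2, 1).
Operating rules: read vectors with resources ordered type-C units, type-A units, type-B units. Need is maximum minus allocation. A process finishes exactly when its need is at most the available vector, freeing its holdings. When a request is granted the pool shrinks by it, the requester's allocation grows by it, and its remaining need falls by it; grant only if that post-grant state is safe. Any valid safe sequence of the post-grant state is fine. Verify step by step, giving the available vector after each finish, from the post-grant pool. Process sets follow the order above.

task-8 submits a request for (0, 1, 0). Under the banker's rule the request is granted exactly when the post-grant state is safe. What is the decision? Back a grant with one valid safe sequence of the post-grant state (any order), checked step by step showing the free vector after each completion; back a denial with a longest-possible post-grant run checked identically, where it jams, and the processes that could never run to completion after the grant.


GRANT — the state after the grant stays safe, e.g. via task-3, task-7, task-8, task-2.
Key observation: post-grant, (0, 1, 1) remains, and an order beginning with task-3 completes everyone.
Verifying the post-grant state step by step:
  pool = (0, 1, 1)
  task-3 needs (0, 0, 0) <= (0, 1, 1) -> finishes; pool += (0, 2, 2) = (0, 3, 3)
  task-7 needs (0, 1, 3) <= (0, 3, 3) -> finishes; pool += (0, 1, 3) = (0, 4, 6)
  task-8 needs (0, 2, 4) <= (0, 4, 6) -> finishes; pool += (0, 1, 1) = (0, 5, 7)
  task-2 needs (0, 4, 0) <= (0, 5, 7) -> finishes; pool += (2, 0, 0) = (2, 5, 7)


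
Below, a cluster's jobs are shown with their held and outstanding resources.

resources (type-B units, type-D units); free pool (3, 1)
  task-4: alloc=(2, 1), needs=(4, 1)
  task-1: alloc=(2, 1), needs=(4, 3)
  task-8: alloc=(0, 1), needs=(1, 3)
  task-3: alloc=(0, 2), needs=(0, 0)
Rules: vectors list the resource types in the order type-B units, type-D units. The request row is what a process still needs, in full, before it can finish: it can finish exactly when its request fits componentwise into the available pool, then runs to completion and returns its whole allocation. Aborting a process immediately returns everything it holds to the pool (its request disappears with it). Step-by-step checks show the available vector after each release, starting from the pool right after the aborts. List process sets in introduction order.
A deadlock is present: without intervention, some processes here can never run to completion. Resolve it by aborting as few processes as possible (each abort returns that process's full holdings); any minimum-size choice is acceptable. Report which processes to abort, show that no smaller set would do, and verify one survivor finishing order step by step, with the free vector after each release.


Abort task-1.
Key observation: the deadlocked task-4 becomes finishable only because task-1 released (2, 1); it completes at step 1 below.
Why nothing smaller works: aborting no one leaves the state deadlocked as given.
Survivors finish in the order: task-4, task-3, task-8. Step-by-step check (pool after the aborts first):
  pool = (5, 2)
  run task-4 (needs (4, 1), free (5, 2)); after release of (2, 1) the pool is (7, 3)
  run task-3 (needs (0, 0), free (7, 3)); after release of (0, 2) the pool is (7, 5)
  run task-8 (needs (1, 3), free (7, 5)); after release of (0, 1) the pool is (7, 6)


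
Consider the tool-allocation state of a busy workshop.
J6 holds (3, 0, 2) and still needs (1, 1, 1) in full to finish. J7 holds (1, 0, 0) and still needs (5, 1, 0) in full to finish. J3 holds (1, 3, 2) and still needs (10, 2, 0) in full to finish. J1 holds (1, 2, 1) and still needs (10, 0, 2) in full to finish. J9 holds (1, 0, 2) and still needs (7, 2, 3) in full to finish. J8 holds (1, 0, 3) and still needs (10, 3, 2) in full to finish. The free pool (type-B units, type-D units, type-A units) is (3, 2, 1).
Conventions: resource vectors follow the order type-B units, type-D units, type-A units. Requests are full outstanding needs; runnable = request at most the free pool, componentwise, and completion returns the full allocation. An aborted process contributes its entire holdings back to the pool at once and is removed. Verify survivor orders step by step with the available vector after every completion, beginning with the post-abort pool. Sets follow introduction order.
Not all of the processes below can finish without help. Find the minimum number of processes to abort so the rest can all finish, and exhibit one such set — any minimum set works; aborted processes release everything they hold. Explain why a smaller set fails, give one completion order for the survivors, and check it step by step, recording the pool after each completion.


The answer: abort J3 and J1.
Key observation: aborting J3 and J1 returns (2, 5, 3), and J8 — hopeless before — runs at step 4 with the returned capacity in the pool.
Why nothing smaller works — every single abort fails: J6 alone leaves J3 blocked (short on type-B units); J7 alone leaves J3 blocked (short on type-B units); J3 alone leaves J1 blocked (short on type-B units); J1 alone leaves J3 blocked (short on type-B units); J9 alone leaves J3 blocked (short on type-B units); J8 alone leaves J3 blocked (short on type-B units).
One survivor order: J6, J7, J9, J8. Verifying each step (post-abort pool first):
  pool = (5, 7, 4)
  run J6 (needs (1, 1, 1), free (5, 7, 4)); after release of (3, 0, 2) the pool is (8, 7, 6)
  run J7 (needs (5, 1, 0), free (8, 7, 6)); after release of (1, 0, 0) the pool is (9, 7, 6)
  run J9 (needs (7, 2, 3), free (9, 7, 6)); after release of (1, 0, 2) the pool is (10, 7, 8)
  run J8 (needs (10, 3, 2), free (10, 7, 8)); after release of (1, 0, 3) the pool is (11, 7, 11)


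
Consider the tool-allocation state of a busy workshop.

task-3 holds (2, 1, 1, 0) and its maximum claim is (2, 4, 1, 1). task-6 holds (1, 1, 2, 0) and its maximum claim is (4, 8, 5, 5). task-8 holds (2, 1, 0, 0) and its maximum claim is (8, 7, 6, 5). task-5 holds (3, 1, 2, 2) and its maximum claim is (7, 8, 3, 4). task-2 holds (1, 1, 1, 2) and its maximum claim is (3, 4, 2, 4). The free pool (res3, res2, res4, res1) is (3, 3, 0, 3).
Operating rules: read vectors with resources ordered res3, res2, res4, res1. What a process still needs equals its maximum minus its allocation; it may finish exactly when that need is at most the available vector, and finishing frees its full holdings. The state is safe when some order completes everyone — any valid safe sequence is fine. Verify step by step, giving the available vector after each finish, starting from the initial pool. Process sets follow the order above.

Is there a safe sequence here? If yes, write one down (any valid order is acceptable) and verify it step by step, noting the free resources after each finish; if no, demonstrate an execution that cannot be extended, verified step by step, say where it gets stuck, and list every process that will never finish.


UNSAFE.
Key observation: res2 is the bottleneck — with task-3, task-2 done the pool holds (6, 5, 2, 5), short of every remaining need.
The run task-3, task-2 cannot be extended any further. Step-by-step check:
  pool = (3, 3, 0, 3)
  task-3 needs (0, 3, 0, 1) <= (3, 3, 0, 3) -> finishes; pool += (2, 1, 1, 0) = (5, 4, 1, 3)
  task-2 needs (2, 3, 1, 2) <= (5, 4, 1, 3) -> finishes; pool += (1, 1, 1, 2) = (6, 5, 2, 5)
  task-6 cannot run: need (3, 7, 3, 5) vs free (6, 5, 2, 5) (insufficient res2 and res4)
  task-8 cannot run: need (6, 6, 6, 5) vs free (6, 5, 2, 5) (insufficient res2 and res4)
  task-5 cannot run: need (4, 7, 1, 2) vs free (6, 5, 2, 5) (insufficient res2)
Permanently blocked: task-6, task-8 and task-5.


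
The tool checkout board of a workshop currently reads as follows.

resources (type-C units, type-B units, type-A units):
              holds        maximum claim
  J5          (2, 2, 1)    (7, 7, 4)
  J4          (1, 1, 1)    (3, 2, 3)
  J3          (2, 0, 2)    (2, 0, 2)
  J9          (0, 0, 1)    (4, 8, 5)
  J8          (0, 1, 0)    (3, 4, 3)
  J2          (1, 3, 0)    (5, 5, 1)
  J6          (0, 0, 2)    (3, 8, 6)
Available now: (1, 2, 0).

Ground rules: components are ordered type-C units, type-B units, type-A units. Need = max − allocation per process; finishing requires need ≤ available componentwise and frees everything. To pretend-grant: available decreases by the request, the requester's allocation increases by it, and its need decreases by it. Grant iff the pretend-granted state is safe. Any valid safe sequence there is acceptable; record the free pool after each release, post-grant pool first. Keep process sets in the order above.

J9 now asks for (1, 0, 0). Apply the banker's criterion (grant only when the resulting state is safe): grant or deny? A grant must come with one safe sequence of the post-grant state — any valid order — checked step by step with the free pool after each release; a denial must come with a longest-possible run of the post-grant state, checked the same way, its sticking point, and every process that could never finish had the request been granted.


DENY — the pretend-granted state is unsafe.
Key observation: after J3, J4, J8 the pool peaks at (3, 4, 3), and each blocked process is short somewhere: J5 on type-C units, type-B units; J9 on type-B units, type-A units; J2 on type-C units; J6 on type-B units, type-A units.
After a pretend grant, a maximal execution: J3, J4, J8 — then nothing else fits. Check, step by step:
  pool = (0, 2, 0)
  J3 needs (0, 0, 0) <= (0, 2, 0) -> finishes; pool += (2, 0, 2) = (2, 2, 2)
  J4 needs (2, 1, 2) <= (2, 2, 2) -> finishes; pool += (1, 1, 1) = (3, 3, 3)
  J8 needs (3, 3, 3) <= (3, 3, 3) -> finishes; pool += (0, 1, 0) = (3, 4, 3)
  J5 still needs (5, 5, 3) but only (3, 4, 3) is free — short on type-C units and type-B units
  J9 still needs (3, 8, 4) but only (3, 4, 3) is free — short on type-B units and type-A units
  J2 still needs (4, 2, 1) but only (3, 4, 3) is free — short on type-C units
  J6 still needs (3, 8, 4) but only (3, 4, 3) is free — short on type-B units and type-A units
Post-grant, the permanently blocked set is J5, J9, J2 and J6.


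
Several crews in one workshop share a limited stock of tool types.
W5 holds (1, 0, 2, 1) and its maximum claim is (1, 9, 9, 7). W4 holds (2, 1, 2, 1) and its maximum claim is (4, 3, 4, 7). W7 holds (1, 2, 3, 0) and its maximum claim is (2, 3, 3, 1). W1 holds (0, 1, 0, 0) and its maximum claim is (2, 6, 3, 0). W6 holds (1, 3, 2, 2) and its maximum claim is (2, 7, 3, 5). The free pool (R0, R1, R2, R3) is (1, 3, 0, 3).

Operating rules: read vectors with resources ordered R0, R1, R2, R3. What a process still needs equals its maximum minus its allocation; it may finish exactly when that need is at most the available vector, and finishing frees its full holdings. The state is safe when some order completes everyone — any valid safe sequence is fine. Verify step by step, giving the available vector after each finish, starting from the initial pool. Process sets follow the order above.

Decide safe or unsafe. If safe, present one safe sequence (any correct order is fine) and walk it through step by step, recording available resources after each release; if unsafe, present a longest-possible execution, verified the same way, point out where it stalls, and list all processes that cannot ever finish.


UNSAFE — no complete ordering exists.
Key observation: no order helps: past W7, W6, W1, the free pool tops out at (3, 9, 5, 5), below what each blocked process needs in R3.
A maximal execution: W7, W6, W1 — then nothing else fits. Verifying each step:
  pool = (1, 3, 0, 3)
  run W7 (needs (1, 1, 0, 1), free (1, 3, 0, 3)); after release of (1, 2, 3, 0) the pool is (2, 5, 3, 3)
  run W6 (needs (1, 4, 1, 3), free (2, 5, 3, 3)); after release of (1, 3, 2, 2) the pool is (3, 8, 5, 5)
  run W1 (needs (2, 5, 3, 0), free (3, 8, 5, 5)); after release of (0, 1, 0, 0) the pool is (3, 9, 5, 5)
  blocked: W5 wants (0, 9, 7, 6), pool (3, 9, 5, 5) — not enough R2 and R3
  blocked: W4 wants (2, 2, 2, 6), pool (3, 9, 5, 5) — not enough R3
Permanently blocked: W5 and W4.


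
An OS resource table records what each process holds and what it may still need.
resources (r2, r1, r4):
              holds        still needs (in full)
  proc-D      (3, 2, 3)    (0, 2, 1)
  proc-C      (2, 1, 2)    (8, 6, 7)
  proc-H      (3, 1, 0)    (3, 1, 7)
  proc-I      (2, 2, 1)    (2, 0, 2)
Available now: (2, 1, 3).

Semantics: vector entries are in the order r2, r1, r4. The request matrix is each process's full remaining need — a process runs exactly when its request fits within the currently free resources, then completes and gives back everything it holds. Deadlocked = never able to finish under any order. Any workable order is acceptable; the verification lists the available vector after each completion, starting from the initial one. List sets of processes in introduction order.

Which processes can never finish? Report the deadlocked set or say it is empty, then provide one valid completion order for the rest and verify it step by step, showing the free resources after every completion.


Nothing here is deadlocked.
Key observation: no deadlock: proc-I fits now, and the freed resources carry the rest through.
A valid finishing order for the others: proc-I, proc-D, proc-H, proc-C. Step-by-step check:
  pool = (2, 1, 3)
  proc-I needs (2, 0, 2) <= (2, 1, 3) -> finishes; pool += (2, 2, 1) = (4, 3, 4)
  proc-D needs (0, 2, 1) <= (4, 3, 4) -> finishes; pool += (3, 2, 3) = (7, 5, 7)
  proc-H needs (3, 1, 7) <= (7, 5, 7) -> finishes; pool += (3, 1, 0) = (10, 6, 7)
  proc-C needs (8, 6, 7) <= (10, 6, 7) -> finishes; pool += (2, 1, 2) = (12, 7, 9)


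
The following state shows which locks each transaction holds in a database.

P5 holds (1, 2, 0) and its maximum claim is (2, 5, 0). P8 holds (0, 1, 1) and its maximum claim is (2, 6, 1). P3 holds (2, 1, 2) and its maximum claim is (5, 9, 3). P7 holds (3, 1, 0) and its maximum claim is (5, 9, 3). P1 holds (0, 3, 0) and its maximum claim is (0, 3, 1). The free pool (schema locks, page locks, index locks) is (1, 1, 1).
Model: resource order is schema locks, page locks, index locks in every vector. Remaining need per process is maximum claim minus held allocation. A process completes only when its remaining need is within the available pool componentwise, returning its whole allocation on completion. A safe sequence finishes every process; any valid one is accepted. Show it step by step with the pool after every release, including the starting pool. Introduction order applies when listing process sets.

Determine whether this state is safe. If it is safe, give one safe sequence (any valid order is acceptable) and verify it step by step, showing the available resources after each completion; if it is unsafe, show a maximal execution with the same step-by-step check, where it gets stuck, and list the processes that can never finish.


UNSAFE — no complete ordering exists.
Key observation: once P1, P5, P8 finish, the pool peaks at (2, 7, 2) — and every remaining process still needs more page locks than that.
Going as far as possible: P1, P5, P8; after that, nothing fits. Walking it through:
  pool = (1, 1, 1)
  P1 needs (0, 0, 1) <= (1, 1, 1) -> finishes; pool += (0, 3, 0) = (1, 4, 1)
  P5 needs (1, 3, 0) <= (1, 4, 1) -> finishes; pool += (1, 2, 0) = (2, 6, 1)
  P8 needs (2, 5, 0) <= (2, 6, 1) -> finishes; pool += (0, 1, 1) = (2, 7, 2)
  blocked: P3 wants (3, 8, 1), pool (2, 7, 2) — not enough schema locks and page locks
  blocked: P7 wants (2, 8, 3), pool (2, 7, 2) — not enough page locks and index locks
Permanently blocked: P3 and P7.


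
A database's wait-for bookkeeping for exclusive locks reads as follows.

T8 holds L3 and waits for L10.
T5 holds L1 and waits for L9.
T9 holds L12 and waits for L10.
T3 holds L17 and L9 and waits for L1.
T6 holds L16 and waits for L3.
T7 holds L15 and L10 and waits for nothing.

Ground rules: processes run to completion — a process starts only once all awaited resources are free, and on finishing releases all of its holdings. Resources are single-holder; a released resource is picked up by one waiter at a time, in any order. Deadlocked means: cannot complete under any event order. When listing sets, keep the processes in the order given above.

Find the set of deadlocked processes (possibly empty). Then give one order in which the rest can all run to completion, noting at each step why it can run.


The deadlocked set is T5 and T3.
Key observation: the loop T5 -> T3 -> T5 blocks itself forever; no other process is dragged down with it.
A valid finishing order for the others: T7, T8, T6, T9.
Walking it through:
  T7: no waits; runs immediately, freeing L15 and L10
  T8 waits on L10 — all released -> runs and releases L3
  T6 waits on L3 — all released -> runs and releases L16
  T9 waits on L10 — all released -> runs and releases L12


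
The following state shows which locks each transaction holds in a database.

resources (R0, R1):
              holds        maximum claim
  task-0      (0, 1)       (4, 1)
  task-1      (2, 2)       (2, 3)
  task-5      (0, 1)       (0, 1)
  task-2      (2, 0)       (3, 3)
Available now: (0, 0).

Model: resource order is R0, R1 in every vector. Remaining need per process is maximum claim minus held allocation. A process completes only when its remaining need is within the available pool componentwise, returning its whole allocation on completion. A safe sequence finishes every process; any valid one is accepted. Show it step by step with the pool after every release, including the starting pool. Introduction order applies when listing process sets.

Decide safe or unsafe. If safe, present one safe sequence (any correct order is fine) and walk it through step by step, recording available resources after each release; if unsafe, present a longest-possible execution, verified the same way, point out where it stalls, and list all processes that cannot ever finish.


SAFE, for example via the order task-5, task-1, task-2, task-0.
Key observation: at task-1 the run first touches a limit — (0, 1) against (0, 1), exact on a resource it actually requests.
Step-by-step check:
  pool = (0, 0)
  task-5 needs (0, 0) <= (0, 0) -> finishes; pool += (0, 1) = (0, 1)
  task-1 needs (0, 1) <= (0, 1) -> finishes; pool += (2, 2) = (2, 3)
  task-2 needs (1, 3) <= (2, 3) -> finishes; pool += (2, 0) = (4, 3)
  task-0 needs (4, 0) <= (4, 3) -> finishes; pool += (0, 1) = (4, 4)


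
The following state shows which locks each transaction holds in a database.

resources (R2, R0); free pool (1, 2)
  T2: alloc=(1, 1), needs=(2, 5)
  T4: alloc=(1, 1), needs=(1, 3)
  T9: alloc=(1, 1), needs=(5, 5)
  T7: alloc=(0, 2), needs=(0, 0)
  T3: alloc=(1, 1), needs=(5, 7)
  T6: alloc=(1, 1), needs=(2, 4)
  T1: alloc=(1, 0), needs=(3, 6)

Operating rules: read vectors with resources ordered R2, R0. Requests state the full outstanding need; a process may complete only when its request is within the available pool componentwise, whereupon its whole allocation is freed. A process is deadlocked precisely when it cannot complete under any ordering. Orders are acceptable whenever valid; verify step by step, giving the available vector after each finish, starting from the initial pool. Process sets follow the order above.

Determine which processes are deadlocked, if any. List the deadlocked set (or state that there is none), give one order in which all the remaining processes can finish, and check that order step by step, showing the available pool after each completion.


Nothing here is deadlocked.
Key observation: T7 leads a chain of completions in which each release enables another process.
The rest can finish in the order T7, T4, T6, T2, T1, T9, T3. Check, step by step:
  pool = (1, 2)
  T7 needs (0, 0) <= (1, 2) -> finishes; pool += (0, 2) = (1, 4)
  T4 needs (1, 3) <= (1, 4) -> finishes; pool += (1, 1) = (2, 5)
  T6 needs (2, 4) <= (2, 5) -> finishes; pool += (1, 1) = (3, 6)
  T2 needs (2, 5) <= (3, 6) -> finishes; pool += (1, 1) = (4, 7)
  T1 needs (3, 6) <= (4, 7) -> finishes; pool += (1, 0) = (5, 7)
  T9 needs (5, 5) <= (5, 7) -> finishes; pool += (1, 1) = (6, 8)
  T3 needs (5, 7) <= (6, 8) -> finishes; pool += (1, 1) = (7, 9)


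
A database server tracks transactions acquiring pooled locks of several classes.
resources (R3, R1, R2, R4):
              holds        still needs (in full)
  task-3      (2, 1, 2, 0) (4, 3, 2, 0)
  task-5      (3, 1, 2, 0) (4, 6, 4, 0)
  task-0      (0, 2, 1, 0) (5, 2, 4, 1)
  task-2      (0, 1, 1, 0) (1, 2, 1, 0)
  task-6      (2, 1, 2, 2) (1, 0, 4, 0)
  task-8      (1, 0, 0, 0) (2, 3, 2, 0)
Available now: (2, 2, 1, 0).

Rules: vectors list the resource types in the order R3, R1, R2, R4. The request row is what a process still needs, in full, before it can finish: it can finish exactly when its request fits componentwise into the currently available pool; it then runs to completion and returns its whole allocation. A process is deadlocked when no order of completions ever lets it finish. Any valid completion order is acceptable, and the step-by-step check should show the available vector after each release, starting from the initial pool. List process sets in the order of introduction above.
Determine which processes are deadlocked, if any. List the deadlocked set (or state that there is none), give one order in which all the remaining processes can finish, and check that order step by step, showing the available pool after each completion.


Deadlocked set: task-3, task-5, task-0 and task-6.
Key observation: after task-2, task-8 the pool peaks at (3, 3, 2, 0), and each blocked process is short somewhere: task-3 on R3; task-5 on R3, R1, R2; task-0 on R3, R2, R4; task-6 on R2.
The rest can finish in the order task-2, task-8. Verifying each step:
  pool = (2, 2, 1, 0)
  task-2 needs (1, 2, 1, 0) <= (2, 2, 1, 0) -> finishes; pool += (0, 1, 1, 0) = (2, 3, 2, 0)
  task-8 needs (2, 3, 2, 0) <= (2, 3, 2, 0) -> finishes; pool += (1, 0, 0, 0) = (3, 3, 2, 0)
The blocked processes can never fit:
  task-3 cannot run: need (4, 3, 2, 0) vs free (3, 3, 2, 0) (insufficient R3)
  task-5 cannot run: need (4, 6, 4, 0) vs free (3, 3, 2, 0) (insufficient R3, R1 and R2)
  task-0 cannot run: need (5, 2, 4, 1) vs free (3, 3, 2, 0) (insufficient R3, R2 and R4)
  task-6 cannot run: need (1, 0, 4, 0) vs free (3, 3, 2, 0) (insufficient R2)


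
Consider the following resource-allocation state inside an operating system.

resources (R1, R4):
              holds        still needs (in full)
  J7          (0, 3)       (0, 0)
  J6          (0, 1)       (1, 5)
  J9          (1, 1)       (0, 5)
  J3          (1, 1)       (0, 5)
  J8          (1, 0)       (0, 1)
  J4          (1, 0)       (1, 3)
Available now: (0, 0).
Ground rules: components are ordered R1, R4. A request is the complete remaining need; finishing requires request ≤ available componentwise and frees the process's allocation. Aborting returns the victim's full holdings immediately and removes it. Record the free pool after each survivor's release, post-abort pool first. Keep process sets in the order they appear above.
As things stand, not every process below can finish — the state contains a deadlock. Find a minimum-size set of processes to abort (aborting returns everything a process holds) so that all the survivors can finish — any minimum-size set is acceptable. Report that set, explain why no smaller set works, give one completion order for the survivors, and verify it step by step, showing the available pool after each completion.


Minimum abort set: J6 and J3.
Key observation: aborting J6 and J3 returns (1, 2), and J9 — hopeless before — runs at step 4 with the returned capacity in the pool.
Minimality, checking each single-abort alternative: J7 alone leaves J6 blocked (short on R4); J6 alone leaves J9 blocked (short on R4); J9 alone leaves J6 blocked (short on R4); J3 alone leaves J6 blocked (short on R4); J8 alone leaves J6 blocked (short on R4); J4 alone leaves J6 blocked (short on R4).
Survivors finish in the order: J7, J4, J8, J9. Walking it through (pool after the aborts first):
  pool = (1, 2)
  J7: need (0, 0) fits (1, 2); releases (0, 3), pool now (1, 5)
  J4: need (1, 3) fits (1, 5); releases (1, 0), pool now (2, 5)
  J8: need (0, 1) fits (2, 5); releases (1, 0), pool now (3, 5)
  J9: need (0, 5) fits (3, 5); releases (1, 1), pool now (4, 6)


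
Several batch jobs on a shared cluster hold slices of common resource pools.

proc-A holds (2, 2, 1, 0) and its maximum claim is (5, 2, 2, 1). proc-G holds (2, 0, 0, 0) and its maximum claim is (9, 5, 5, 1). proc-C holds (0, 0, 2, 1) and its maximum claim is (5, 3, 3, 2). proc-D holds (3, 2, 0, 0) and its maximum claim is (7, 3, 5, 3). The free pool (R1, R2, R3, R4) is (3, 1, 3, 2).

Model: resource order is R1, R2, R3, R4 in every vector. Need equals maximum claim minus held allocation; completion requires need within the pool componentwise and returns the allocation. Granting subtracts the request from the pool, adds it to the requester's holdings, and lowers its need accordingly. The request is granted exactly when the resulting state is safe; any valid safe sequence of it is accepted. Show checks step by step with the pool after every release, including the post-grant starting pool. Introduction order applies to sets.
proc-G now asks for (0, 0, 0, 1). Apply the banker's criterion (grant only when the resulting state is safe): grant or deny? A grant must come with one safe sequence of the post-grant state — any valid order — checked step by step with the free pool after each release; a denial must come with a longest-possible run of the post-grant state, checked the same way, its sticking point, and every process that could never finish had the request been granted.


DENY — the pretend-granted state is unsafe.
Key observation: after proc-A, proc-C the pool peaks at (5, 3, 6, 2), and each blocked process is short somewhere: proc-G on R1, R2; proc-D on R4.
Pretend the grant happened; the run proc-A, proc-C goes as far as possible. Verifying each step:
  pool = (3, 1, 3, 1)
  run proc-A (needs (3, 0, 1, 1), free (3, 1, 3, 1)); after release of (2, 2, 1, 0) the pool is (5, 3, 4, 1)
  run proc-C (needs (5, 3, 1, 1), free (5, 3, 4, 1)); after release of (0, 0, 2, 1) the pool is (5, 3, 6, 2)
  proc-G still needs (7, 5, 5, 0) but only (5, 3, 6, 2) is free — short on R1 and R2
  proc-D still needs (4, 1, 5, 3) but only (5, 3, 6, 2) is free — short on R4
Had the request been granted, proc-G and proc-D could never finish.
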